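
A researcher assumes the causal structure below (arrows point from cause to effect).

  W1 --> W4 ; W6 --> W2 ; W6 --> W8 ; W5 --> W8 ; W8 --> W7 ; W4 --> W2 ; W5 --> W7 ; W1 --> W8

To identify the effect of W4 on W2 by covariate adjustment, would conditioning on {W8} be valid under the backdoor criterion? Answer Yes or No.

No

Backdoor paths from W4 to W2 (paths whose first edge points into W4):
  P1: W4 <- W1 -> W8 <- W6 -> W2
Condition 1 (no descendant of W4 in the set): holds — descendants of W4 are {W2}; none are in {W8}.
Condition 2 (every backdoor path blocked by {W8}):
  P1: open — collider(s) W8 are conditioned on (or have a conditioned descendant) and no non-collider on the path is in the set.
{W8} does not satisfy the backdoor criterion.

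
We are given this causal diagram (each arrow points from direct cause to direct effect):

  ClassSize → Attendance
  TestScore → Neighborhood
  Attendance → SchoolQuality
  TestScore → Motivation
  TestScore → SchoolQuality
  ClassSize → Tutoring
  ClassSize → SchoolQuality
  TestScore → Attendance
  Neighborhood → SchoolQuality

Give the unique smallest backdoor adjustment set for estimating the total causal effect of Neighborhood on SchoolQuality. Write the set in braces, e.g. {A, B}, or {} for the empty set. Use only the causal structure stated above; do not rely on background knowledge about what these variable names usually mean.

Variables eligible for adjustment (non-descendants of Neighborhood, excluding Neighborhood and SchoolQuality): {Attendance, ClassSize, Motivation, TestScore, Tutoring}.
Backdoor paths from Neighborhood to SchoolQuality:
  P1: Neighborhood <- TestScore -> Attendance <- ClassSize -> SchoolQuality
  P2: Neighborhood <- TestScore -> Attendance -> SchoolQuality
  P3: Neighborhood <- TestScore -> SchoolQuality
The empty set is not sufficient: P2 (Neighborhood <- TestScore -> Attendance -> SchoolQuality) has no collider blocking it and no conditioned non-collider, so it is open.
Try {TestScore}:
  P1: blocked at fork node TestScore ∈ conditioning set.
  P2: blocked at fork node TestScore ∈ conditioning set.
  P3: blocked at fork node TestScore ∈ conditioning set.
{TestScore} contains no descendant of Neighborhood and blocks every backdoor path.
No other singleton works — e.g. {ClassSize} leaves P2 open — so {TestScore} is the unique smallest valid adjustment set.

{TestScore}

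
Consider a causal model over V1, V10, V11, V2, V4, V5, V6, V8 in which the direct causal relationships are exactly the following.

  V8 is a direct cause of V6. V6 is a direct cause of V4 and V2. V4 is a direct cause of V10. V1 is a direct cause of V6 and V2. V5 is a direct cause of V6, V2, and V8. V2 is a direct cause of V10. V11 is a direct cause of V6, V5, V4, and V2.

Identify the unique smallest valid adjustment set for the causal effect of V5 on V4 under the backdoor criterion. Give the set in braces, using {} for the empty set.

{V11}

Variables eligible for adjustment (non-descendants of V5, excluding V5 and V4): {V1, V11}.
Backdoor paths from V5 to V4:
  P1: V5 <- V11 -> V6 <- V1 -> V2 -> V10 <- V4
  P2: V5 <- V11 -> V6 -> V2 -> V10 <- V4
  P3: V5 <- V11 -> V6 -> V4
  P4: V5 <- V11 -> V2 <- V1 -> V6 -> V4
  P5: V5 <- V11 -> V2 <- V6 -> V4
  P6: V5 <- V11 -> V2 -> V10 <- V4
  P7: V5 <- V11 -> V4
The empty set is not sufficient: P3 (V5 <- V11 -> V6 -> V4) has no collider blocking it and no conditioned non-collider, so it is open.
Try {V11}:
  P1: blocked at fork node V11 ∈ conditioning set.
  P2: blocked at fork node V11 ∈ conditioning set.
  P3: blocked at fork node V11 ∈ conditioning set.
  P4: blocked at fork node V11 ∈ conditioning set.
  P5: blocked at fork node V11 ∈ conditioning set.
  P6: blocked at fork node V11 ∈ conditioning set.
  P7: blocked at fork node V11 ∈ conditioning set.
{V11} contains no descendant of V5 and blocks every backdoor path.
No other singleton works — e.g. {V1} leaves P3 open — so {V11} is the unique smallest valid adjustment set.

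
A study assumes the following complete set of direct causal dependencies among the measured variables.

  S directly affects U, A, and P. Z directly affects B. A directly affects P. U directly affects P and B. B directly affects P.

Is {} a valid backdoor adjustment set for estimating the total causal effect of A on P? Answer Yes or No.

Backdoor paths from A to P (paths whose first edge points into A):
  P1: A <- S -> U -> B -> P
  P2: A <- S -> U -> P
  P3: A <- S -> P
Condition 1 (no descendant of A in the set): holds — descendants of A are {P}; none are in {}.
Condition 2 (every backdoor path blocked by {}):
  P1: open — no interior node is in the conditioning set.
  P2: open — no interior node is in the conditioning set.
  P3: open — no interior node is in the conditioning set.
{} does not satisfy the backdoor criterion.

No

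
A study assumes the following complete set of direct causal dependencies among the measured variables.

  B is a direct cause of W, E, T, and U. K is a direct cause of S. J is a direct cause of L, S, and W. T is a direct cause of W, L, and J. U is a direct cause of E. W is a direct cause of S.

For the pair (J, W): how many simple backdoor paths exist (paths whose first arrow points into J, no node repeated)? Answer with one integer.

2

A backdoor path from J to W is any simple undirected path whose first edge points into J (i.e. leaves J via a parent).
Parents of J: {T}.
Enumerating:
  P1: J <- T <- B -> W
  P2: J <- T -> W
That exhausts the simple backdoor paths. Count: 2.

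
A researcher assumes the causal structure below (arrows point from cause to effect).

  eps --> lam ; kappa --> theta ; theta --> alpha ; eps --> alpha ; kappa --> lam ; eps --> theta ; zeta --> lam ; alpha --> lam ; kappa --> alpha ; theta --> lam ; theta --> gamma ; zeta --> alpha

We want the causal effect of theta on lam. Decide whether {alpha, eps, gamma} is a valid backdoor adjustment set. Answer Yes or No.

Backdoor paths from theta to lam (paths whose first edge points into theta):
  P1: theta <- eps -> alpha <- kappa -> lam
  P2: theta <- eps -> alpha <- zeta -> lam
  P3: theta <- eps -> alpha -> lam
  P4: theta <- eps -> lam
  P5: theta <- kappa -> alpha <- eps -> lam
  P6: theta <- kappa -> alpha <- zeta -> lam
  P7: theta <- kappa -> alpha -> lam
  P8: theta <- kappa -> lam
Condition 1 (no descendant of theta in the set): FAILS — alpha and gamma are descendants of theta.
Condition 2 (every backdoor path blocked by {alpha, eps, gamma}):
  P1: blocked at fork node eps ∈ conditioning set.
  P2: blocked at fork node eps ∈ conditioning set.
  P3: blocked at fork node eps ∈ conditioning set.
  P4: blocked at fork node eps ∈ conditioning set.
  P5: blocked at fork node eps ∈ conditioning set.
  P6: open — collider(s) alpha are conditioned on (or have a conditioned descendant) and no non-collider on the path is in the set.
  P7: blocked at chain node alpha ∈ conditioning set.
  P8: open — no interior node is in the conditioning set.
{alpha, eps, gamma} does not satisfy the backdoor criterion.

No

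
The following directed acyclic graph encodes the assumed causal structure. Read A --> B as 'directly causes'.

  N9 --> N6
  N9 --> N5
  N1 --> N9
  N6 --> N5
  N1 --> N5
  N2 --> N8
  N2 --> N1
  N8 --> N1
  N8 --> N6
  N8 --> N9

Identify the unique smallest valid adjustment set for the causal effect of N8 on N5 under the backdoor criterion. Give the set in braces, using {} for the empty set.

Variables eligible for adjustment (non-descendants of N8, excluding N8 and N5): {N2}.
Backdoor paths from N8 to N5:
  P1: N8 <- N2 -> N1 -> N9 -> N6 -> N5
  P2: N8 <- N2 -> N1 -> N9 -> N5
  P3: N8 <- N2 -> N1 -> N5
The empty set is not sufficient: P1 (N8 <- N2 -> N1 -> N9 -> N6 -> N5) has no collider blocking it and no conditioned non-collider, so it is open.
Try {N2}:
  P1: blocked at fork node N2 ∈ conditioning set.
  P2: blocked at fork node N2 ∈ conditioning set.
  P3: blocked at fork node N2 ∈ conditioning set.
{N2} contains no descendant of N8 and blocks every backdoor path.
{N2} is the unique smallest valid adjustment set.

{N2}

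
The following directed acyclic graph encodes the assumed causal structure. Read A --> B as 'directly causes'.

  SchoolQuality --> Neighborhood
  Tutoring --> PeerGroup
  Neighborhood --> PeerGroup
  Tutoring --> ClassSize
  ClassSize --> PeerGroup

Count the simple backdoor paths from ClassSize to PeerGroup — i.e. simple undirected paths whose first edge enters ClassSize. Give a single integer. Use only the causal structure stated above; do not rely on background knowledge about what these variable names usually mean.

A backdoor path from ClassSize to PeerGroup is any simple undirected path whose first edge points into ClassSize (i.e. leaves ClassSize via a parent).
Parents of ClassSize: {Tutoring}.
Enumerating:
  P1: ClassSize <- Tutoring -> PeerGroup
That exhausts the simple backdoor paths. Count: 1.

1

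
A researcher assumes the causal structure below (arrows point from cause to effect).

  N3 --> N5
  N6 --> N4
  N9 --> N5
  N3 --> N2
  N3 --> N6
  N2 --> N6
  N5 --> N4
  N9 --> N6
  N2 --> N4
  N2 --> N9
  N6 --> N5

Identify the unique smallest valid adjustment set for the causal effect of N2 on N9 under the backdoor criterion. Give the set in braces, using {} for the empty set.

{}

Variables eligible for adjustment (non-descendants of N2, excluding N2 and N9): {N3}.
Backdoor paths from N2 to N9:
  P1: N2 <- N3 -> N6 <- N9
  P2: N2 <- N3 -> N6 -> N5 <- N9
  P3: N2 <- N3 -> N6 -> N4 <- N5 <- N9
  P4: N2 <- N3 -> N5 <- N9
  P5: N2 <- N3 -> N5 <- N6 <- N9
  P6: N2 <- N3 -> N5 -> N4 <- N6 <- N9
Each backdoor path contains an unconditioned collider, so every path is already blocked with the empty conditioning set:
  P1: blocked at collider N6 (neither it nor any descendant is in the conditioning set).
  P2: blocked at collider N5 (neither it nor any descendant is in the conditioning set).
  P3: blocked at collider N4 (neither it nor any descendant is in the conditioning set).
  P4: blocked at collider N5 (neither it nor any descendant is in the conditioning set).
  P5: blocked at collider N5 (neither it nor any descendant is in the conditioning set).
  P6: blocked at collider N4 (neither it nor any descendant is in the conditioning set).
The empty set is therefore the unique smallest valid set.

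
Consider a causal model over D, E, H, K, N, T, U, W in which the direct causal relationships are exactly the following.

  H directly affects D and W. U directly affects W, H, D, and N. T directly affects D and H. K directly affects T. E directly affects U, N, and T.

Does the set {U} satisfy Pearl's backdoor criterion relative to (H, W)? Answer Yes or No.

Backdoor paths from H to W (paths whose first edge points into H):
  P1: H <- T <- E -> U -> W
  P2: H <- T <- E -> N <- U -> W
  P3: H <- T -> D <- U -> W
  P4: H <- U -> W
Condition 1 (no descendant of H in the set): holds — descendants of H are {D, W}; none are in {U}.
Condition 2 (every backdoor path blocked by {U}):
  P1: blocked at chain node U ∈ conditioning set.
  P2: blocked at collider N (neither it nor any descendant is in the conditioning set).
  P3: blocked at collider D (neither it nor any descendant is in the conditioning set).
  P4: blocked at fork node U ∈ conditioning set.
{U} satisfies the backdoor criterion.

Yes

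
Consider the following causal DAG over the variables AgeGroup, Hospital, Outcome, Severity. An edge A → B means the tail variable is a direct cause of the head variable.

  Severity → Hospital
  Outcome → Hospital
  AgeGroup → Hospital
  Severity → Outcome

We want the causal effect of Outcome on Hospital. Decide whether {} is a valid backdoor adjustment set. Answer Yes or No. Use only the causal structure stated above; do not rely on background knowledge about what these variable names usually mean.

Backdoor paths from Outcome to Hospital (paths whose first edge points into Outcome):
  P1: Outcome <- Severity -> Hospital
Condition 1 (no descendant of Outcome in the set): holds — descendants of Outcome are {Hospital}; none are in {}.
Condition 2 (every backdoor path blocked by {}):
  P1: open — no interior node is in the conditioning set.
{} does not satisfy the backdoor criterion.

No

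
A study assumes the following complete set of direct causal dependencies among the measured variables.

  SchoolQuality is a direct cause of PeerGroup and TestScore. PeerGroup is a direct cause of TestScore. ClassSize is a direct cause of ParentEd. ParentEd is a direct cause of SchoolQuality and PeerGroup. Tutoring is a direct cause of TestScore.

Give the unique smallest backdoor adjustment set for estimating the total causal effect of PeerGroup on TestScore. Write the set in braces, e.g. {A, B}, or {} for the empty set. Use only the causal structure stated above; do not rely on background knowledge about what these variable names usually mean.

Variables eligible for adjustment (non-descendants of PeerGroup, excluding PeerGroup and TestScore): {ClassSize, ParentEd, SchoolQuality, Tutoring}.
Backdoor paths from PeerGroup to TestScore:
  P1: PeerGroup <- ParentEd -> SchoolQuality -> TestScore
  P2: PeerGroup <- SchoolQuality -> TestScore
The empty set is not sufficient: P1 (PeerGroup <- ParentEd -> SchoolQuality -> TestScore) has no collider blocking it and no conditioned non-collider, so it is open.
Try {SchoolQuality}:
  P1: blocked at chain node SchoolQuality ∈ conditioning set.
  P2: blocked at fork node SchoolQuality ∈ conditioning set.
{SchoolQuality} contains no descendant of PeerGroup and blocks every backdoor path.
No other singleton works — e.g. {ClassSize} leaves P1 open — so {SchoolQuality} is the unique smallest valid adjustment set.

{SchoolQuality}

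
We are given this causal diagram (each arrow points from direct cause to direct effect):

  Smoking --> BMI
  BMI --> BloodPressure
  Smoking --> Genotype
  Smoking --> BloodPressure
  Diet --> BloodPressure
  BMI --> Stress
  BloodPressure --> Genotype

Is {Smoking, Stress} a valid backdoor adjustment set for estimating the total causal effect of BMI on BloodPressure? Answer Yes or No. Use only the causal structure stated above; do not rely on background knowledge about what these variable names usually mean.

Backdoor paths from BMI to BloodPressure (paths whose first edge points into BMI):
  P1: BMI <- Smoking -> BloodPressure
  P2: BMI <- Smoking -> Genotype <- BloodPressure
Condition 1 (no descendant of BMI in the set): FAILS — Stress is a descendant of BMI.
Condition 2 (every backdoor path blocked by {Smoking, Stress}):
  P1: blocked at fork node Smoking ∈ conditioning set.
  P2: blocked at fork node Smoking ∈ conditioning set.
{Smoking, Stress} does not satisfy the backdoor criterion.

No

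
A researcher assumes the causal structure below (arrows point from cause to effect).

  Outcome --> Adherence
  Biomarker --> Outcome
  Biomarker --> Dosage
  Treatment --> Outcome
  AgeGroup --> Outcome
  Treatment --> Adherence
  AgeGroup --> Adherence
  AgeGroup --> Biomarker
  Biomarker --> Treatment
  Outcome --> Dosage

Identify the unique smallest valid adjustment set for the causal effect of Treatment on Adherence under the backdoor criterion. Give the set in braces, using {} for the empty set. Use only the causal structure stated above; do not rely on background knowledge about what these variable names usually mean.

{Biomarker}

Variables eligible for adjustment (non-descendants of Treatment, excluding Treatment and Adherence): {AgeGroup, Biomarker}.
Backdoor paths from Treatment to Adherence:
  P1: Treatment <- Biomarker <- AgeGroup -> Outcome -> Adherence
  P2: Treatment <- Biomarker <- AgeGroup -> Adherence
  P3: Treatment <- Biomarker -> Outcome <- AgeGroup -> Adherence
  P4: Treatment <- Biomarker -> Outcome -> Adherence
  P5: Treatment <- Biomarker -> Dosage <- Outcome <- AgeGroup -> Adherence
  P6: Treatment <- Biomarker -> Dosage <- Outcome -> Adherence
The empty set is not sufficient: P1 (Treatment <- Biomarker <- AgeGroup -> Outcome -> Adherence) has no collider blocking it and no conditioned non-collider, so it is open.
Try {Biomarker}:
  P1: blocked at chain node Biomarker ∈ conditioning set.
  P2: blocked at chain node Biomarker ∈ conditioning set.
  P3: blocked at fork node Biomarker ∈ conditioning set.
  P4: blocked at fork node Biomarker ∈ conditioning set.
  P5: blocked at fork node Biomarker ∈ conditioning set.
  P6: blocked at fork node Biomarker ∈ conditioning set.
{Biomarker} contains no descendant of Treatment and blocks every backdoor path.
No other singleton works — e.g. {AgeGroup} leaves P4 open — so {Biomarker} is the unique smallest valid adjustment set.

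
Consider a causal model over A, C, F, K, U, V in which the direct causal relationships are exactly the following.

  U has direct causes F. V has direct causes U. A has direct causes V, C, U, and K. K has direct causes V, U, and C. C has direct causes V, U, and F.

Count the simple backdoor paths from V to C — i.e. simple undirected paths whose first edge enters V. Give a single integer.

6

A backdoor path from V to C is any simple undirected path whose first edge points into V (i.e. leaves V via a parent).
Parents of V: {U}.
Enumerating:
  P1: V <- U <- F -> C
  P2: V <- U -> C
  P3: V <- U -> K <- C
  P4: V <- U -> K -> A <- C
  P5: V <- U -> A <- C
  P6: V <- U -> A <- K <- C
That exhausts the simple backdoor paths. Count: 6.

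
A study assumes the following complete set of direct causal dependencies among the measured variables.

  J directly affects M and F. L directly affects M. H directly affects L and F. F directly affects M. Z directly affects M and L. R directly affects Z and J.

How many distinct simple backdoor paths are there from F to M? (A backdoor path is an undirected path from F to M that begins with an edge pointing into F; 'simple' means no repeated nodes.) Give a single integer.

A backdoor path from F to M is any simple undirected path whose first edge points into F (i.e. leaves F via a parent).
Parents of F: {H, J}.
Enumerating:
  P1: F <- J <- R -> Z -> L -> M
  P2: F <- J <- R -> Z -> M
  P3: F <- J -> M
  P4: F <- H -> L <- Z <- R -> J -> M
  P5: F <- H -> L <- Z -> M
  P6: F <- H -> L -> M
That exhausts the simple backdoor paths. Count: 6.

6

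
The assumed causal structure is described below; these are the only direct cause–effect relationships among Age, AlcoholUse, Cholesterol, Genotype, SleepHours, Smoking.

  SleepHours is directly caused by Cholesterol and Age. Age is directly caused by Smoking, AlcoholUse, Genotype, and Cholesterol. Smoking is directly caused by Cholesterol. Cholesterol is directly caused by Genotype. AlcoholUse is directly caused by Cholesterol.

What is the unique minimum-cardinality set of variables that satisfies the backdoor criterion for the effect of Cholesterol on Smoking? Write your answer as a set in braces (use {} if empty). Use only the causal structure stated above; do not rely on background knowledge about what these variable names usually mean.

Variables eligible for adjustment (non-descendants of Cholesterol, excluding Cholesterol and Smoking): {Genotype}.
Backdoor paths from Cholesterol to Smoking:
  P1: Cholesterol <- Genotype -> Age <- Smoking
Each backdoor path contains an unconditioned collider, so every path is already blocked with the empty conditioning set:
  P1: blocked at collider Age (neither it nor any descendant is in the conditioning set).
The empty set is therefore the unique smallest valid set.

{}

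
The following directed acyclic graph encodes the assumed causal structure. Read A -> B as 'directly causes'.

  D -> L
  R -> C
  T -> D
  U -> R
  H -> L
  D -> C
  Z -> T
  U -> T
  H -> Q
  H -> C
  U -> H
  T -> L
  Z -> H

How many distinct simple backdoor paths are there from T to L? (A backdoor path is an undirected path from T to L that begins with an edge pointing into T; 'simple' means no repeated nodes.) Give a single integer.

7

A backdoor path from T to L is any simple undirected path whose first edge points into T (i.e. leaves T via a parent).
Parents of T: {U, Z}.
Enumerating:
  P1: T <- U -> H -> L
  P2: T <- U -> H -> C <- D -> L
  P3: T <- U -> R -> C <- H -> L
  P4: T <- U -> R -> C <- D -> L
  P5: T <- Z -> H <- U -> R -> C <- D -> L
  P6: T <- Z -> H -> L
  P7: T <- Z -> H -> C <- D -> L
That exhausts the simple backdoor paths. Count: 7.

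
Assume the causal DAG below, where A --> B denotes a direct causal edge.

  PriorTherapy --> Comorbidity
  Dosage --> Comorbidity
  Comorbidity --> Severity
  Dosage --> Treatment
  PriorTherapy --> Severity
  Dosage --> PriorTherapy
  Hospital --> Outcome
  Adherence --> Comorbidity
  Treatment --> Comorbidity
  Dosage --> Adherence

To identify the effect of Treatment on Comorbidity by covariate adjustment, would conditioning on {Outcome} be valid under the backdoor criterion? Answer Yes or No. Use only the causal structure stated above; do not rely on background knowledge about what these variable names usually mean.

No

Backdoor paths from Treatment to Comorbidity (paths whose first edge points into Treatment):
  P1: Treatment <- Dosage -> Adherence -> Comorbidity
  P2: Treatment <- Dosage -> PriorTherapy -> Comorbidity
  P3: Treatment <- Dosage -> PriorTherapy -> Severity <- Comorbidity
  P4: Treatment <- Dosage -> Comorbidity
Condition 1 (no descendant of Treatment in the set): holds — descendants of Treatment are {Comorbidity, Severity}; none are in {Outcome}.
Condition 2 (every backdoor path blocked by {Outcome}):
  P1: open — no interior node is in the conditioning set.
  P2: open — no interior node is in the conditioning set.
  P3: blocked at collider Severity (neither it nor any descendant is in the conditioning set).
  P4: open — no interior node is in the conditioning set.
{Outcome} does not satisfy the backdoor criterion.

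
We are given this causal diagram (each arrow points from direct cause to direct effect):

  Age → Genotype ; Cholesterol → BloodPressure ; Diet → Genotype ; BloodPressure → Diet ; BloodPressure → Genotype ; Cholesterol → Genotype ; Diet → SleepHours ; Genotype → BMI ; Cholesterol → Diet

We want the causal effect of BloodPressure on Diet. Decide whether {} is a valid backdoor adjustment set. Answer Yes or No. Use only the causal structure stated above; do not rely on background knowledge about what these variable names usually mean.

No

Backdoor paths from BloodPressure to Diet (paths whose first edge points into BloodPressure):
  P1: BloodPressure <- Cholesterol -> Diet
  P2: BloodPressure <- Cholesterol -> Genotype <- Diet
Condition 1 (no descendant of BloodPressure in the set): holds — descendants of BloodPressure are {BMI, Diet, Genotype, SleepHours}; none are in {}.
Condition 2 (every backdoor path blocked by {}):
  P1: open — no interior node is in the conditioning set.
  P2: blocked at collider Genotype (neither it nor any descendant is in the conditioning set).
{} does not satisfy the backdoor criterion.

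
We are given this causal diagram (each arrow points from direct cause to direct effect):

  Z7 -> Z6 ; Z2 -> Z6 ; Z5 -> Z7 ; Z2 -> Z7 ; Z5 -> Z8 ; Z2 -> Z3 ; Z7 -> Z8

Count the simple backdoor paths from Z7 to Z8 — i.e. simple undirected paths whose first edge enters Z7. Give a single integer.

A backdoor path from Z7 to Z8 is any simple undirected path whose first edge points into Z7 (i.e. leaves Z7 via a parent).
Parents of Z7: {Z2, Z5}.
Enumerating:
  P1: Z7 <- Z5 -> Z8
That exhausts the simple backdoor paths. Count: 1.

1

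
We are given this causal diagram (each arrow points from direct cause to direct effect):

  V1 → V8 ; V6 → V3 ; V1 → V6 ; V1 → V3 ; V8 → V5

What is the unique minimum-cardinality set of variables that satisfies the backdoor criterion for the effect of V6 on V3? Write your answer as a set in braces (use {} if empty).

Variables eligible for adjustment (non-descendants of V6, excluding V6 and V3): {V1, V5, V8}.
Backdoor paths from V6 to V3:
  P1: V6 <- V1 -> V3
The empty set is not sufficient: P1 (V6 <- V1 -> V3) has no collider blocking it and no conditioned non-collider, so it is open.
Try {V1}:
  P1: blocked at fork node V1 ∈ conditioning set.
{V1} contains no descendant of V6 and blocks every backdoor path.
No other singleton works — e.g. {V8} leaves P1 open — so {V1} is the unique smallest valid adjustment set.

{V1}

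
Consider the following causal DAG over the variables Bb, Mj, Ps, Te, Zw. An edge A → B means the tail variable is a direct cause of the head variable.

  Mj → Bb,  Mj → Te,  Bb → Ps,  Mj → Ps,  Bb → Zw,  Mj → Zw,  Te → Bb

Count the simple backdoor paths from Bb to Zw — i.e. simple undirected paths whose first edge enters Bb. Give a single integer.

2

A backdoor path from Bb to Zw is any simple undirected path whose first edge points into Bb (i.e. leaves Bb via a parent).
Parents of Bb: {Mj, Te}.
Enumerating:
  P1: Bb <- Mj -> Zw
  P2: Bb <- Te <- Mj -> Zw
That exhausts the simple backdoor paths. Count: 2.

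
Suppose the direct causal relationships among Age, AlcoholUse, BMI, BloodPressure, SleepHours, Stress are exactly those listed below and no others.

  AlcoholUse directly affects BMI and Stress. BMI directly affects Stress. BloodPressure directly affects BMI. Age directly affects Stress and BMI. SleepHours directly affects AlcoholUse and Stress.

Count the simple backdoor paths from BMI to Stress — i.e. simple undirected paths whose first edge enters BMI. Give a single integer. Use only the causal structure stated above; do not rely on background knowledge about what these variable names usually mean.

3

A backdoor path from BMI to Stress is any simple undirected path whose first edge points into BMI (i.e. leaves BMI via a parent).
Parents of BMI: {Age, AlcoholUse, BloodPressure}.
Enumerating:
  P1: BMI <- AlcoholUse <- SleepHours -> Stress
  P2: BMI <- AlcoholUse -> Stress
  P3: BMI <- Age -> Stress
That exhausts the simple backdoor paths. Count: 3.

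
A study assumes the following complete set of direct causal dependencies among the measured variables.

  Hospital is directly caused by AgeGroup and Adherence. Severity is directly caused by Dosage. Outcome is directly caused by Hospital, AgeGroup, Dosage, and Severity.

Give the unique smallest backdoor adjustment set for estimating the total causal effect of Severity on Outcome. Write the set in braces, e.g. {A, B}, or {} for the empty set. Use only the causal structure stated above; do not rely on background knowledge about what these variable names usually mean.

Variables eligible for adjustment (non-descendants of Severity, excluding Severity and Outcome): {Adherence, AgeGroup, Dosage, Hospital}.
Backdoor paths from Severity to Outcome:
  P1: Severity <- Dosage -> Outcome
The empty set is not sufficient: P1 (Severity <- Dosage -> Outcome) has no collider blocking it and no conditioned non-collider, so it is open.
Try {Dosage}:
  P1: blocked at fork node Dosage ∈ conditioning set.
{Dosage} contains no descendant of Severity and blocks every backdoor path.
No other singleton works — e.g. {AgeGroup} leaves P1 open — so {Dosage} is the unique smallest valid adjustment set.

{Dosage}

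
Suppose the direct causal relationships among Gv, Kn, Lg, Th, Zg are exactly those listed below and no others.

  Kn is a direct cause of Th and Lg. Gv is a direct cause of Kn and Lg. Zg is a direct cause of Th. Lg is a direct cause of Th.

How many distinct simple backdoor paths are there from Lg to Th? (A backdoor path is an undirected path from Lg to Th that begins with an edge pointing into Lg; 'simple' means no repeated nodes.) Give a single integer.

2

A backdoor path from Lg to Th is any simple undirected path whose first edge points into Lg (i.e. leaves Lg via a parent).
Parents of Lg: {Gv, Kn}.
Enumerating:
  P1: Lg <- Gv -> Kn -> Th
  P2: Lg <- Kn -> Th
That exhausts the simple backdoor paths. Count: 2.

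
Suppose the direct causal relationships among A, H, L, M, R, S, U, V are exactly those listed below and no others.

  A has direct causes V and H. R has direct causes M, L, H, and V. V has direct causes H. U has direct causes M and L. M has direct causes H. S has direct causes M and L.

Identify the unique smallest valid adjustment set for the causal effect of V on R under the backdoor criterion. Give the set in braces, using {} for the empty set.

{H}

Variables eligible for adjustment (non-descendants of V, excluding V and R): {H, L, M, S, U}.
Backdoor paths from V to R:
  P1: V <- H -> M -> S <- L -> R
  P2: V <- H -> M -> U <- L -> R
  P3: V <- H -> M -> R
  P4: V <- H -> R
The empty set is not sufficient: P3 (V <- H -> M -> R) has no collider blocking it and no conditioned non-collider, so it is open.
Try {H}:
  P1: blocked at fork node H ∈ conditioning set.
  P2: blocked at fork node H ∈ conditioning set.
  P3: blocked at fork node H ∈ conditioning set.
  P4: blocked at fork node H ∈ conditioning set.
{H} contains no descendant of V and blocks every backdoor path.
No other singleton works — e.g. {L} leaves P3 open — so {H} is the unique smallest valid adjustment set.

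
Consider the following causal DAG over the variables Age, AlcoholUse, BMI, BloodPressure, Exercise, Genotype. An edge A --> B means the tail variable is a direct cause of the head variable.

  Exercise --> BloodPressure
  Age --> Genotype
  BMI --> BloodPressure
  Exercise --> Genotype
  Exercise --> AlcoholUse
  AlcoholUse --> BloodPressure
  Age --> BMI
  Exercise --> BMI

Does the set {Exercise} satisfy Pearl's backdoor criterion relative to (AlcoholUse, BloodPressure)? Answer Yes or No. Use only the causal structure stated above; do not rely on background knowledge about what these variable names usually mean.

Yes

Backdoor paths from AlcoholUse to BloodPressure (paths whose first edge points into AlcoholUse):
  P1: AlcoholUse <- Exercise -> BMI -> BloodPressure
  P2: AlcoholUse <- Exercise -> BloodPressure
  P3: AlcoholUse <- Exercise -> Genotype <- Age -> BMI -> BloodPressure
Condition 1 (no descendant of AlcoholUse in the set): holds — descendants of AlcoholUse are {BloodPressure}; none are in {Exercise}.
Condition 2 (every backdoor path blocked by {Exercise}):
  P1: blocked at fork node Exercise ∈ conditioning set.
  P2: blocked at fork node Exercise ∈ conditioning set.
  P3: blocked at fork node Exercise ∈ conditioning set.
{Exercise} satisfies the backdoor criterion.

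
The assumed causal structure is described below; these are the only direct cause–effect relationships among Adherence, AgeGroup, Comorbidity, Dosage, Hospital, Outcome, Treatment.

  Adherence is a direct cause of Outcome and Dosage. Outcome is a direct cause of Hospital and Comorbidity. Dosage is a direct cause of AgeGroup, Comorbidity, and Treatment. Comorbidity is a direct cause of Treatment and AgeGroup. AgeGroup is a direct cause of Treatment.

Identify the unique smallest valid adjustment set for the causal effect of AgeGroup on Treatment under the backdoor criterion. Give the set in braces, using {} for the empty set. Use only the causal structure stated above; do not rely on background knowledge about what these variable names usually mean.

{Comorbidity, Dosage}

Variables eligible for adjustment (non-descendants of AgeGroup, excluding AgeGroup and Treatment): {Adherence, Comorbidity, Dosage, Hospital, Outcome}.
Backdoor paths from AgeGroup to Treatment:
  P1: AgeGroup <- Dosage <- Adherence -> Outcome -> Comorbidity -> Treatment
  P2: AgeGroup <- Dosage -> Comorbidity -> Treatment
  P3: AgeGroup <- Dosage -> Treatment
  P4: AgeGroup <- Comorbidity <- Outcome <- Adherence -> Dosage -> Treatment
  P5: AgeGroup <- Comorbidity <- Dosage -> Treatment
  P6: AgeGroup <- Comorbidity -> Treatment
The empty set is not sufficient: P1 (AgeGroup <- Dosage <- Adherence -> Outcome -> Comorbidity -> Treatment) has no collider blocking it and no conditioned non-collider, so it is open.
Try {Comorbidity, Dosage}:
  P1: blocked at chain node Dosage ∈ conditioning set.
  P2: blocked at fork node Dosage ∈ conditioning set.
  P3: blocked at fork node Dosage ∈ conditioning set.
  P4: blocked at chain node Comorbidity ∈ conditioning set.
  P5: blocked at chain node Comorbidity ∈ conditioning set.
  P6: blocked at fork node Comorbidity ∈ conditioning set.
{Comorbidity, Dosage} contains no descendant of AgeGroup and blocks every backdoor path.
Every element of {Comorbidity, Dosage} is needed (dropping Comorbidity leaves P6 open; dropping Dosage leaves P3 open), so no proper subset is valid.
Among all size-2 subsets of the eligible variables, only {Comorbidity, Dosage} blocks every backdoor path, so it is the unique smallest valid adjustment set.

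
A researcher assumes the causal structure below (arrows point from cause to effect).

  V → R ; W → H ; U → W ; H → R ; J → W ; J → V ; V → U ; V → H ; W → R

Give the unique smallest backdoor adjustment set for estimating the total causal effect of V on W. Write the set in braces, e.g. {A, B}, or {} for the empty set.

Variables eligible for adjustment (non-descendants of V, excluding V and W): {J}.
Backdoor paths from V to W:
  P1: V <- J -> W
The empty set is not sufficient: P1 (V <- J -> W) has no collider blocking it and no conditioned non-collider, so it is open.
Try {J}:
  P1: blocked at fork node J ∈ conditioning set.
{J} contains no descendant of V and blocks every backdoor path.
{J} is the unique smallest valid adjustment set.

{J}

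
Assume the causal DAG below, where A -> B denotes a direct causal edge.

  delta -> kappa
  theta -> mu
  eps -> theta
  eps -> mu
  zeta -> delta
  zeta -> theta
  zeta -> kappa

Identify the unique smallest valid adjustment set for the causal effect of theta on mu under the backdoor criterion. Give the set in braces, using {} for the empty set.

{eps}

Variables eligible for adjustment (non-descendants of theta, excluding theta and mu): {delta, eps, kappa, zeta}.
Backdoor paths from theta to mu:
  P1: theta <- eps -> mu
The empty set is not sufficient: P1 (theta <- eps -> mu) has no collider blocking it and no conditioned non-collider, so it is open.
Try {eps}:
  P1: blocked at fork node eps ∈ conditioning set.
{eps} contains no descendant of theta and blocks every backdoor path.
No other singleton works — e.g. {zeta} leaves P1 open — so {eps} is the unique smallest valid adjustment set.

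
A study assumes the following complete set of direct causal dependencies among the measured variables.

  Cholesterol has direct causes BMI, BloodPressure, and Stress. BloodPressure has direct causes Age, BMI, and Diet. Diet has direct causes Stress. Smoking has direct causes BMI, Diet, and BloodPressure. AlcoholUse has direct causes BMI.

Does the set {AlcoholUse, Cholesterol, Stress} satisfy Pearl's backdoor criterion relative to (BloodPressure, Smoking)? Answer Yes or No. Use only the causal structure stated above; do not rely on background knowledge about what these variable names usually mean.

Backdoor paths from BloodPressure to Smoking (paths whose first edge points into BloodPressure):
  P1: BloodPressure <- Diet <- Stress -> Cholesterol <- BMI -> Smoking
  P2: BloodPressure <- Diet -> Smoking
  P3: BloodPressure <- BMI -> Cholesterol <- Stress -> Diet -> Smoking
  P4: BloodPressure <- BMI -> Smoking
Condition 1 (no descendant of BloodPressure in the set): FAILS — Cholesterol is a descendant of BloodPressure.
Condition 2 (every backdoor path blocked by {AlcoholUse, Cholesterol, Stress}):
  P1: blocked at fork node Stress ∈ conditioning set.
  P2: open — no interior node is in the conditioning set.
  P3: blocked at fork node Stress ∈ conditioning set.
  P4: open — no interior node is in the conditioning set.
{AlcoholUse, Cholesterol, Stress} does not satisfy the backdoor criterion.

No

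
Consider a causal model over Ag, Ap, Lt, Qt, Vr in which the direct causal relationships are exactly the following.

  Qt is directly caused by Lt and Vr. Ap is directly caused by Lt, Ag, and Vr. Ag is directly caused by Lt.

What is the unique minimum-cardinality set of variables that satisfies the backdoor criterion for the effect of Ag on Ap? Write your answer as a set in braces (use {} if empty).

{Lt}

Variables eligible for adjustment (non-descendants of Ag, excluding Ag and Ap): {Lt, Qt, Vr}.
Backdoor paths from Ag to Ap:
  P1: Ag <- Lt -> Ap
  P2: Ag <- Lt -> Qt <- Vr -> Ap
The empty set is not sufficient: P1 (Ag <- Lt -> Ap) has no collider blocking it and no conditioned non-collider, so it is open.
Try {Lt}:
  P1: blocked at fork node Lt ∈ conditioning set.
  P2: blocked at fork node Lt ∈ conditioning set.
{Lt} contains no descendant of Ag and blocks every backdoor path.
No other singleton works — e.g. {Vr} leaves P1 open — so {Lt} is the unique smallest valid adjustment set.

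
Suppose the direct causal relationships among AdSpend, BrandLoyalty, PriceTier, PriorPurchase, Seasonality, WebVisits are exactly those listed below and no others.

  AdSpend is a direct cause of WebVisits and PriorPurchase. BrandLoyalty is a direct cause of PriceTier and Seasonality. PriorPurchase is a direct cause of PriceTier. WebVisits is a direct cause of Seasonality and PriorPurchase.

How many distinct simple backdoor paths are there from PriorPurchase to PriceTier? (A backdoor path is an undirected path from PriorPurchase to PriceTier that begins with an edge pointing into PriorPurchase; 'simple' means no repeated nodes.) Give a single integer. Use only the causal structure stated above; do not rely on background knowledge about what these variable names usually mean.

A backdoor path from PriorPurchase to PriceTier is any simple undirected path whose first edge points into PriorPurchase (i.e. leaves PriorPurchase via a parent).
Parents of PriorPurchase: {AdSpend, WebVisits}.
Enumerating:
  P1: PriorPurchase <- AdSpend -> WebVisits -> Seasonality <- BrandLoyalty -> PriceTier
  P2: PriorPurchase <- WebVisits -> Seasonality <- BrandLoyalty -> PriceTier
That exhausts the simple backdoor paths. Count: 2.

2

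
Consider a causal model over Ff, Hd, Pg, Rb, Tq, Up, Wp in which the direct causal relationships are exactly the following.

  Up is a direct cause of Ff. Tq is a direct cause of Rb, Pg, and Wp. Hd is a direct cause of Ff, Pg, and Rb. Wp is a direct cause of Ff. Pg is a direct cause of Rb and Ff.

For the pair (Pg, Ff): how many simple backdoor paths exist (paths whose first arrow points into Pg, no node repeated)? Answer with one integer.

A backdoor path from Pg to Ff is any simple undirected path whose first edge points into Pg (i.e. leaves Pg via a parent).
Parents of Pg: {Hd, Tq}.
Enumerating:
  P1: Pg <- Tq -> Wp -> Ff
  P2: Pg <- Tq -> Rb <- Hd -> Ff
  P3: Pg <- Hd -> Rb <- Tq -> Wp -> Ff
  P4: Pg <- Hd -> Ff
That exhausts the simple backdoor paths. Count: 4.

4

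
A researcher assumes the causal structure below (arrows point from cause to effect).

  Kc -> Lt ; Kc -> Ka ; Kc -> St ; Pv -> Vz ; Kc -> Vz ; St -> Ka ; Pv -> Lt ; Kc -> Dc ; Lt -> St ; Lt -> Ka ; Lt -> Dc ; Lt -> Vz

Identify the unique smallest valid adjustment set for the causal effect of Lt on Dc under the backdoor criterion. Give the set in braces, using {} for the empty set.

{Kc}

Variables eligible for adjustment (non-descendants of Lt, excluding Lt and Dc): {Kc, Pv}.
Backdoor paths from Lt to Dc:
  P1: Lt <- Pv -> Vz <- Kc -> Dc
  P2: Lt <- Kc -> Dc
The empty set is not sufficient: P2 (Lt <- Kc -> Dc) has no collider blocking it and no conditioned non-collider, so it is open.
Try {Kc}:
  P1: blocked at collider Vz (neither it nor any descendant is in the conditioning set).
  P2: blocked at fork node Kc ∈ conditioning set.
{Kc} contains no descendant of Lt and blocks every backdoor path.
No other singleton works — e.g. {Pv} leaves P2 open — so {Kc} is the unique smallest valid adjustment set.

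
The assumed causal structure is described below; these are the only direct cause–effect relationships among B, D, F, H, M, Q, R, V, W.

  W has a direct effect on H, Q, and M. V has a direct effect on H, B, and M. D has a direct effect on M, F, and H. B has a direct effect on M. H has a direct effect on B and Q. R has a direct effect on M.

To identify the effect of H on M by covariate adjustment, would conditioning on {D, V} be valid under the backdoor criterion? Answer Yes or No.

No

Backdoor paths from H to M (paths whose first edge points into H):
  P1: H <- D -> M
  P2: H <- W -> M
  P3: H <- V -> B -> M
  P4: H <- V -> M
Condition 1 (no descendant of H in the set): holds — descendants of H are {B, M, Q}; none are in {D, V}.
Condition 2 (every backdoor path blocked by {D, V}):
  P1: blocked at fork node D ∈ conditioning set.
  P2: open — no interior node is in the conditioning set.
  P3: blocked at fork node V ∈ conditioning set.
  P4: blocked at fork node V ∈ conditioning set.
{D, V} does not satisfy the backdoor criterion.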